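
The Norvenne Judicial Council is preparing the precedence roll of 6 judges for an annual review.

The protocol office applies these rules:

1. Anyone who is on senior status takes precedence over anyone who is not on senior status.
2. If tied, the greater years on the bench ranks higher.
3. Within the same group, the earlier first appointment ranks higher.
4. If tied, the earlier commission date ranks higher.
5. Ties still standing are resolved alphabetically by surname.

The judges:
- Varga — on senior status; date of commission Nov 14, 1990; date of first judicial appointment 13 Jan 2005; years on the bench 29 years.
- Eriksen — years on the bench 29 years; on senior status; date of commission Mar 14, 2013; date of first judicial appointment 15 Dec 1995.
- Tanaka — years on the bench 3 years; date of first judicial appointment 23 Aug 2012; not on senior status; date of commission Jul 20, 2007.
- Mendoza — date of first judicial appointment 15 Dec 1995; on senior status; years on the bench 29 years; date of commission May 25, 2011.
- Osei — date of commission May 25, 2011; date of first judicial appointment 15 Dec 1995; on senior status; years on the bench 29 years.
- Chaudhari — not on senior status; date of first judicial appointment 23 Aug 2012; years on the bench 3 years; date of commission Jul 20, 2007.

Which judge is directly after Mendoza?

By the first rule: Mendoza, Osei, Eriksen and Varga (each on senior status); then Chaudhari and Tanaka (both not on senior status).
Mendoza, Osei, Eriksen and Varga all have years on the bench 29 years, so the next rule applies.
Among Mendoza, Osei, Eriksen and Varga, by date of first judicial appointment (earlier first): Mendoza, Osei and Eriksen (15 Dec 1995) before Varga (13 Jan 2005).
Among Mendoza, Osei and Eriksen, by date of commission (earlier first): Mendoza and Osei (May 25, 2011) before Eriksen (Mar 14, 2013).
Among Mendoza and Osei, alphabetically by surname: Mendoza before Osei.
Chaudhari and Tanaka both have years on the bench 3 years, so the next rule applies.
Chaudhari and Tanaka both have date of first judicial appointment 23 Aug 2012, so the next rule applies.
Chaudhari and Tanaka both have date of commission Jul 20, 2007, so the next rule applies.
Among Chaudhari and Tanaka, alphabetically by surname: Chaudhari before Tanaka.
Order: Mendoza, Osei, Eriksen, Varga, Chaudhari, Tanaka.

Osei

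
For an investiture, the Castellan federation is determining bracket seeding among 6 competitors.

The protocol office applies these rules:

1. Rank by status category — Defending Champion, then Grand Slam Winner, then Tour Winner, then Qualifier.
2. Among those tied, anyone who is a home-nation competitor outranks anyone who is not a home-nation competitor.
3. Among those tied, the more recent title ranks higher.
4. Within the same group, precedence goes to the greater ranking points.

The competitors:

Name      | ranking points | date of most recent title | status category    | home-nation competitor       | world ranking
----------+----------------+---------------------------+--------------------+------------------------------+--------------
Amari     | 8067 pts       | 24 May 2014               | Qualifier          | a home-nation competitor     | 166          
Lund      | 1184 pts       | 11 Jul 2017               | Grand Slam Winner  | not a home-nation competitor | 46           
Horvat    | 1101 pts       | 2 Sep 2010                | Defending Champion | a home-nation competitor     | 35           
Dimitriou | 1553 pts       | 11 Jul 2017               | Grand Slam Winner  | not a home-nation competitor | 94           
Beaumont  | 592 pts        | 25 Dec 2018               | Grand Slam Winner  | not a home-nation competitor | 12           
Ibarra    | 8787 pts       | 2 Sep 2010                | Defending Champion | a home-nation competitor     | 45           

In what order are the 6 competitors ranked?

Ibarra, Horvat, Beaumont, Dimitriou, Lund, Amari

By status category: Ibarra and Horvat (Defending Champion); then Beaumont, Dimitriou and Lund (Grand Slam Winner); then Amari (Qualifier).
Ibarra and Horvat are each a home-nation competitor, so the next rule applies.
Ibarra and Horvat both have date of most recent title 2 Sep 2010, so the next rule applies.
Among Ibarra and Horvat, by ranking points (higher first): Ibarra (8787 pts) before Horvat (1101 pts).
Beaumont, Dimitriou and Lund are each not a home-nation competitor, so the next rule applies.
Among Beaumont, Dimitriou and Lund, by date of most recent title (later first): Beaumont (25 Dec 2018) before Dimitriou and Lund (11 Jul 2017).
Among Dimitriou and Lund, by ranking points (higher first): Dimitriou (1553 pts) before Lund (1184 pts).
Full order: Ibarra, Horvat, Beaumont, Dimitriou, Lund, Amari.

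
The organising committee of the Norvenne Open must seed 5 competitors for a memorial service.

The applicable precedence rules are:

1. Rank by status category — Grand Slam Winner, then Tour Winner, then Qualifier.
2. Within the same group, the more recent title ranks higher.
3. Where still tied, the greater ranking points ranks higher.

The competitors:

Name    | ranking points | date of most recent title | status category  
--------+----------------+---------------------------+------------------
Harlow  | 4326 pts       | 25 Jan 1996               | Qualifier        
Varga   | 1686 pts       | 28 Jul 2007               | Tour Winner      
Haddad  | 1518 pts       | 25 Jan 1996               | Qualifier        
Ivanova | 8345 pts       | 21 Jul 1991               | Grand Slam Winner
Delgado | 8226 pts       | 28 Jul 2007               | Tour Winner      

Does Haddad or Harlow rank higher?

By status category: Ivanova (Grand Slam Winner); then Delgado and Varga (Tour Winner); then Harlow and Haddad (Qualifier).
Delgado and Varga both have date of most recent title 28 Jul 2007, so the next rule applies.
Among Delgado and Varga, by ranking points (higher first): Delgado (8226 pts) before Varga (1686 pts).
Harlow and Haddad both have date of most recent title 25 Jan 1996, so the next rule applies.
Among Harlow and Haddad, by ranking points (higher first): Harlow (4326 pts) before Haddad (1518 pts).
So Harlow takes precedence.

Harlow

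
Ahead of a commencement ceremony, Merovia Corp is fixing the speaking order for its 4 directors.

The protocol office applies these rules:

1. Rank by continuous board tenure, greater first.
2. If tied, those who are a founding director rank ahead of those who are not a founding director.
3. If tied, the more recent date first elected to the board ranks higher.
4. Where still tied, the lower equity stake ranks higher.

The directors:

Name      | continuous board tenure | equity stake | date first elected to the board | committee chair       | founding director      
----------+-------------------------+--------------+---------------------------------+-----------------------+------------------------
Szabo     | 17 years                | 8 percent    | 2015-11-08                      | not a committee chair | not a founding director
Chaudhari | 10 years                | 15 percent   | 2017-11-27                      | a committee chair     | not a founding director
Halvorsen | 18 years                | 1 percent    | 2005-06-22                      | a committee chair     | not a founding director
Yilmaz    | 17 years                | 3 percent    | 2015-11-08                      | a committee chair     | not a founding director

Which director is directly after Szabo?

By continuous board tenure (higher first): Halvorsen (18 years); then Yilmaz and Szabo (both 17 years); then Chaudhari (10 years).
Yilmaz and Szabo are each not a founding director, so the next rule applies.
Yilmaz and Szabo both have date first elected to the board 2015-11-08, so the next rule applies.
Among Yilmaz and Szabo, by equity stake (lower first): Yilmaz (3 percent) before Szabo (8 percent).
Order: Halvorsen, Yilmaz, Szabo, Chaudhari.

Chaudhari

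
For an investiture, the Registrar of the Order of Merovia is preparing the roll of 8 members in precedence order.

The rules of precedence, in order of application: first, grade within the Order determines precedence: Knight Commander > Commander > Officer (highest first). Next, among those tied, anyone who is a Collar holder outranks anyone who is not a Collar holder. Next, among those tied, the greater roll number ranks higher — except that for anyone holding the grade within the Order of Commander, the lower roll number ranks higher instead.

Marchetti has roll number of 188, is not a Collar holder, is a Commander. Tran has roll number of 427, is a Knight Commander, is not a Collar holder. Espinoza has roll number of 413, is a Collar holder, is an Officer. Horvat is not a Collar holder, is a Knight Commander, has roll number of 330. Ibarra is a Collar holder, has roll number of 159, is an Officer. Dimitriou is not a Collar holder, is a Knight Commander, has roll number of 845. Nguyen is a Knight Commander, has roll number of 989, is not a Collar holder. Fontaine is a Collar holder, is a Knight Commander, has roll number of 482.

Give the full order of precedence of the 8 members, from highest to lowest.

By grade within the Order: Fontaine, Nguyen, Dimitriou, Tran and Horvat (Knight Commander); then Marchetti (Commander); then Espinoza and Ibarra (Officer).
Among Fontaine, Nguyen, Dimitriou, Tran and Horvat, a Collar holder before not a Collar holder: Fontaine (a Collar holder) before Nguyen, Dimitriou, Tran and Horvat (not a Collar holder).
Among Nguyen, Dimitriou, Tran and Horvat, by roll number (higher first): Nguyen (989) before Dimitriou (845) before Tran (427) before Horvat (330).
Espinoza and Ibarra are each a Collar holder, so the next rule applies.
Among Espinoza and Ibarra, by roll number (higher first): Espinoza (413) before Ibarra (159).
Full order: Fontaine, Nguyen, Dimitriou, Tran, Horvat, Marchetti, Espinoza, Ibarra.

Fontaine, Nguyen, Dimitriou, Tran, Horvat, Marchetti, Espinoza, Ibarra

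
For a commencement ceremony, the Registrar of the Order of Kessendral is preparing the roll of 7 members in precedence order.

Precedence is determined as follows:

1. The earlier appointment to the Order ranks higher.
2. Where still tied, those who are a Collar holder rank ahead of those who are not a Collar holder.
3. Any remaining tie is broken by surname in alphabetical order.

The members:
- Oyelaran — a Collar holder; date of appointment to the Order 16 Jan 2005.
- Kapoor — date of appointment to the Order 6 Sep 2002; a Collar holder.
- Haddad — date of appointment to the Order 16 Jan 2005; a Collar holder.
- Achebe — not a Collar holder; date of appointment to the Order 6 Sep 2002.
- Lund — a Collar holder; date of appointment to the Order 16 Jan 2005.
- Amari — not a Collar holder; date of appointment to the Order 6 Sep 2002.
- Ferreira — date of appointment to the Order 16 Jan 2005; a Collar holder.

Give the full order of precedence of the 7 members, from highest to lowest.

Kapoor, Achebe, Amari, Ferreira, Haddad, Lund, Oyelaran

By date of appointment to the Order (earlier first): Kapoor, Achebe and Amari (each 6 Sep 2002); then Ferreira, Haddad, Lund and Oyelaran (each 16 Jan 2005).
Among Kapoor, Achebe and Amari, a Collar holder before not a Collar holder: Kapoor (a Collar holder) before Achebe and Amari (not a Collar holder).
Among Achebe and Amari, alphabetically by surname: Achebe before Amari.
Ferreira, Haddad, Lund and Oyelaran are each a Collar holder, so the next rule applies.
Among Ferreira, Haddad, Lund and Oyelaran, alphabetically by surname: Ferreira before Haddad before Lund before Oyelaran.
Full order: Kapoor, Achebe, Amari, Ferreira, Haddad, Lund, Oyelaran.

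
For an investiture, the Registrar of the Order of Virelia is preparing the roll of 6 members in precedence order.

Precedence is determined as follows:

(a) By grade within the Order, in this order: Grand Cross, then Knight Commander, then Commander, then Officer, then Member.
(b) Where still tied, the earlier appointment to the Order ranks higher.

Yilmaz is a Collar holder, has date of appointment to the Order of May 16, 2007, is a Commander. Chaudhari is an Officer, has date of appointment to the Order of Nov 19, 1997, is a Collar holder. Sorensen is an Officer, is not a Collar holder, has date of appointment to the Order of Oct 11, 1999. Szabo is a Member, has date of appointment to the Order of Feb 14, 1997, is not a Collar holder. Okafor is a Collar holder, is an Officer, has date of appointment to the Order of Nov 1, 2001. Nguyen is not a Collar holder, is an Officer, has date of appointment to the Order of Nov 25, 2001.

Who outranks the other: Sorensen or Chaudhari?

By grade within the Order: Yilmaz (Commander); then Chaudhari, Sorensen, Okafor and Nguyen (Officer); then Szabo (Member).
Among Chaudhari, Sorensen, Okafor and Nguyen, by date of appointment to the Order (earlier first): Chaudhari (Nov 19, 1997) before Sorensen (Oct 11, 1999) before Okafor (Nov 1, 2001) before Nguyen (Nov 25, 2001).
So Chaudhari takes precedence.

Chaudhari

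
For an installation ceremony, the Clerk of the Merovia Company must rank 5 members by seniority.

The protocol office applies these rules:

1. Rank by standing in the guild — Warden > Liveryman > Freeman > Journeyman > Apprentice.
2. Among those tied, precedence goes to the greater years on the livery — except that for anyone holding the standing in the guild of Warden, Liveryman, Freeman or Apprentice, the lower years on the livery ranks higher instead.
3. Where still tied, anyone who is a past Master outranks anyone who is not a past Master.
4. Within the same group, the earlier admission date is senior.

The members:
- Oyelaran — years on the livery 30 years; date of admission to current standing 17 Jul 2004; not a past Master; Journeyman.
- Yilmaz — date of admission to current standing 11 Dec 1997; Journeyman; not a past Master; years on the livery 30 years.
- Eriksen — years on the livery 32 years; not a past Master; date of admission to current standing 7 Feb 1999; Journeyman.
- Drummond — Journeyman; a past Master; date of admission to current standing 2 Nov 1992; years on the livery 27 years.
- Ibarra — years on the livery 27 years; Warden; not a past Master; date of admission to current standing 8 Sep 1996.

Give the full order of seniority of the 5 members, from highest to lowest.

By standing in the guild: Ibarra (Warden); then Eriksen, Yilmaz, Oyelaran and Drummond (Journeyman).
Among Eriksen, Yilmaz, Oyelaran and Drummond, by years on the livery (higher first): Eriksen (32 years) before Yilmaz and Oyelaran (30 years) before Drummond (27 years).
Yilmaz and Oyelaran are each not a past Master, so the next rule applies.
Among Yilmaz and Oyelaran, by date of admission to current standing (earlier first): Yilmaz (11 Dec 1997) before Oyelaran (17 Jul 2004).
Full order: Ibarra, Eriksen, Yilmaz, Oyelaran, Drummond.

Ibarra, Eriksen, Yilmaz, Oyelaran, Drummond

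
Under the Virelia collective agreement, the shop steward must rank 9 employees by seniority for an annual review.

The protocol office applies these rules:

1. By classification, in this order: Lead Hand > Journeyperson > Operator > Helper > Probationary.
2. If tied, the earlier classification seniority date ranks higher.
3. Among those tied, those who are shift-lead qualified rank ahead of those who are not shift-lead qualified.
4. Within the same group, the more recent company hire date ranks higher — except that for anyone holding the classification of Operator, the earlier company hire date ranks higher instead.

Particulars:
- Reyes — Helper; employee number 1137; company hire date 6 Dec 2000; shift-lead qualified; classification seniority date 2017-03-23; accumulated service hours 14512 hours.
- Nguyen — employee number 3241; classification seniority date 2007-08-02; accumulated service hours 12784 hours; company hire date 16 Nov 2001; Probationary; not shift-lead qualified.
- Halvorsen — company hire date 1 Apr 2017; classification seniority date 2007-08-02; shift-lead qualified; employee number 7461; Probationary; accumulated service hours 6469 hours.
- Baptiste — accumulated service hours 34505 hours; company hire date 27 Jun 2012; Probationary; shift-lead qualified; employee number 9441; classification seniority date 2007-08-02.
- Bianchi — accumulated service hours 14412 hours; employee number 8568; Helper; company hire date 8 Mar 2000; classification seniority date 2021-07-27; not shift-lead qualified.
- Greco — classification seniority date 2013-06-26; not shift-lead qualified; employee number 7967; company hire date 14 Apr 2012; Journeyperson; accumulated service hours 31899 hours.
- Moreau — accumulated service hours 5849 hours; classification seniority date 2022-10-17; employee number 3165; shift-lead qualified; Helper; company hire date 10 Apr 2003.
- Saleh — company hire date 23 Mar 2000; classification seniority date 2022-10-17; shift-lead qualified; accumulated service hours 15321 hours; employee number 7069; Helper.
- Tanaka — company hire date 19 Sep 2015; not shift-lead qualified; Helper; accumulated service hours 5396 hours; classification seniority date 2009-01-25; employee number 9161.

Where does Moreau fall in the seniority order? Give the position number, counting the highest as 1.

5

By classification: Greco (Journeyperson); then Tanaka, Reyes, Bianchi, Moreau and Saleh (Helper); then Halvorsen, Baptiste and Nguyen (Probationary).
Among Tanaka, Reyes, Bianchi, Moreau and Saleh, by classification seniority date (earlier first): Tanaka (2009-01-25) before Reyes (2017-03-23) before Bianchi (2021-07-27) before Moreau and Saleh (2022-10-17).
Moreau and Saleh are each shift-lead qualified, so the next rule applies.
Among Moreau and Saleh, by company hire date (later first): Moreau (10 Apr 2003) before Saleh (23 Mar 2000).
Halvorsen, Baptiste and Nguyen all have classification seniority date 2007-08-02, so the next rule applies.
Among Halvorsen, Baptiste and Nguyen, shift-lead qualified before not shift-lead qualified: Halvorsen and Baptiste (shift-lead qualified) before Nguyen (not shift-lead qualified).
Among Halvorsen and Baptiste, by company hire date (later first): Halvorsen (1 Apr 2017) before Baptiste (27 Jun 2012).
Order: Greco, Tanaka, Reyes, Bianchi, Moreau, Saleh, Halvorsen, Baptiste, Nguyen. So position 5.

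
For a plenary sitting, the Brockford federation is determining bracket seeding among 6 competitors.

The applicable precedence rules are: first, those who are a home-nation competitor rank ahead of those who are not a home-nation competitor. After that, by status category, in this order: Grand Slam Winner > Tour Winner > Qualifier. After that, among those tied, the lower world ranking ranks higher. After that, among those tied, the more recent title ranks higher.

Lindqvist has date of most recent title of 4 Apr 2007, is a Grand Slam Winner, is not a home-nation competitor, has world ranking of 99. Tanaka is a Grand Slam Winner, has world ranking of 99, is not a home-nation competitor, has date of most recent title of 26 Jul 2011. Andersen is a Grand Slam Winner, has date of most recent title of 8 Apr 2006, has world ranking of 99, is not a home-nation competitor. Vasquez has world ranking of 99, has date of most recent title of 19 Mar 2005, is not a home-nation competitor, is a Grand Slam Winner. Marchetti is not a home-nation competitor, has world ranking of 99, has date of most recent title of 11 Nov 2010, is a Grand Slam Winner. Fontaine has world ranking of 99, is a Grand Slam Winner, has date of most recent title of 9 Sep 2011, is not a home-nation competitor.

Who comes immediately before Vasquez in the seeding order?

By the first rule: Fontaine, Tanaka, Marchetti, Lindqvist, Andersen and Vasquez (each not a home-nation competitor).
Fontaine, Tanaka, Marchetti, Lindqvist, Andersen and Vasquez are each Grand Slam Winner, so the next rule applies.
Fontaine, Tanaka, Marchetti, Lindqvist, Andersen and Vasquez all have world ranking 99, so the next rule applies.
Among Fontaine, Tanaka, Marchetti, Lindqvist, Andersen and Vasquez, by date of most recent title (later first): Fontaine (9 Sep 2011) before Tanaka (26 Jul 2011) before Marchetti (11 Nov 2010) before Lindqvist (4 Apr 2007) before Andersen (8 Apr 2006) before Vasquez (19 Mar 2005).
Order: Fontaine, Tanaka, Marchetti, Lindqvist, Andersen, Vasquez.

Andersen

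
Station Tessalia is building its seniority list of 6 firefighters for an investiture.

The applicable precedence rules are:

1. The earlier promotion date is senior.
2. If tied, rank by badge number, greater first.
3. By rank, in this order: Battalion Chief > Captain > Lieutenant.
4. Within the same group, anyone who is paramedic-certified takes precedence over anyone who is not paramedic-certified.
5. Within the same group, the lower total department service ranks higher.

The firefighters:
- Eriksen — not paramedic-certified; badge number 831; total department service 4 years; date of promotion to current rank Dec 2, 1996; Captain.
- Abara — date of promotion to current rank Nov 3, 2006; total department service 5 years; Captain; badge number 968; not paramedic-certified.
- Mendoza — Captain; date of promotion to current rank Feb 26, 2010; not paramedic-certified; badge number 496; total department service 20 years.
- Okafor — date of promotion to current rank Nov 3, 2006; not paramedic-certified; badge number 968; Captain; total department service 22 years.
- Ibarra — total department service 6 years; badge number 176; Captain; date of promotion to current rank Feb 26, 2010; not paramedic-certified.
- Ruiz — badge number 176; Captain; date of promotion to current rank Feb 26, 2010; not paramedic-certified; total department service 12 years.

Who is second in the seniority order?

Abara

By date of promotion to current rank (earlier first): Eriksen (Dec 2, 1996); then Abara and Okafor (both Nov 3, 2006); then Mendoza, Ibarra and Ruiz (each Feb 26, 2010).
Abara and Okafor both have badge number 968, so the next rule applies.
Abara and Okafor are each Captain, so the next rule applies.
Abara and Okafor are each not paramedic-certified, so the next rule applies.
Among Abara and Okafor, by total department service (lower first): Abara (5 years) before Okafor (22 years).
Among Mendoza, Ibarra and Ruiz, by badge number (higher first): Mendoza (496) before Ibarra and Ruiz (176).
Ibarra and Ruiz are each Captain, so the next rule applies.
Ibarra and Ruiz are each not paramedic-certified, so the next rule applies.
Among Ibarra and Ruiz, by total department service (lower first): Ibarra (6 years) before Ruiz (12 years).
Order: Eriksen, Abara, Okafor, Mendoza, Ibarra, Ruiz.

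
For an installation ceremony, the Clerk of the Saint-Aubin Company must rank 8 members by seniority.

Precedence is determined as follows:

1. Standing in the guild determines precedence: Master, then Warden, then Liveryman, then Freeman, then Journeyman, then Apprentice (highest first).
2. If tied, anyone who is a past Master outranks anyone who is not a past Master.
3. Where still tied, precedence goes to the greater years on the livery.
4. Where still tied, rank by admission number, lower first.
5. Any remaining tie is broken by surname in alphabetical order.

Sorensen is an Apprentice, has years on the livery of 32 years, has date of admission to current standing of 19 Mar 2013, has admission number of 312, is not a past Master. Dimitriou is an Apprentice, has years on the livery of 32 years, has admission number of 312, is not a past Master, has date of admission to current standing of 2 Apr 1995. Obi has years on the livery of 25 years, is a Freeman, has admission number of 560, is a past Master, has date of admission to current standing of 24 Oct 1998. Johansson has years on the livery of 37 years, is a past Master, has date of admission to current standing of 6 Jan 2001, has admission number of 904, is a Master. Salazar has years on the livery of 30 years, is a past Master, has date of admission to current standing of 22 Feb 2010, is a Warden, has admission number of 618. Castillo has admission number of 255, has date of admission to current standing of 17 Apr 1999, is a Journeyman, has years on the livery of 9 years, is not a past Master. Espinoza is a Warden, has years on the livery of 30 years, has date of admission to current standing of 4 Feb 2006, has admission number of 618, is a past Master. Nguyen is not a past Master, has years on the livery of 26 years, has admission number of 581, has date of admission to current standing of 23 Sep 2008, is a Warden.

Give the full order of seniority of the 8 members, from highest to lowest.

Johansson, Espinoza, Salazar, Nguyen, Obi, Castillo, Dimitriou, Sorensen

By standing in the guild: Johansson (Master); then Espinoza, Salazar and Nguyen (Warden); then Obi (Freeman); then Castillo (Journeyman); then Dimitriou and Sorensen (Apprentice).
Among Espinoza, Salazar and Nguyen, a past Master before not a past Master: Espinoza and Salazar (a past Master) before Nguyen (not a past Master).
Espinoza and Salazar both have years on the livery 30 years, so the next rule applies.
Espinoza and Salazar both have admission number 618, so the next rule applies.
Among Espinoza and Salazar, alphabetically by surname: Espinoza before Salazar.
Dimitriou and Sorensen are each not a past Master, so the next rule applies.
Dimitriou and Sorensen both have years on the livery 32 years, so the next rule applies.
Dimitriou and Sorensen both have admission number 312, so the next rule applies.
Among Dimitriou and Sorensen, alphabetically by surname: Dimitriou before Sorensen.
Full order: Johansson, Espinoza, Salazar, Nguyen, Obi, Castillo, Dimitriou, Sorensen.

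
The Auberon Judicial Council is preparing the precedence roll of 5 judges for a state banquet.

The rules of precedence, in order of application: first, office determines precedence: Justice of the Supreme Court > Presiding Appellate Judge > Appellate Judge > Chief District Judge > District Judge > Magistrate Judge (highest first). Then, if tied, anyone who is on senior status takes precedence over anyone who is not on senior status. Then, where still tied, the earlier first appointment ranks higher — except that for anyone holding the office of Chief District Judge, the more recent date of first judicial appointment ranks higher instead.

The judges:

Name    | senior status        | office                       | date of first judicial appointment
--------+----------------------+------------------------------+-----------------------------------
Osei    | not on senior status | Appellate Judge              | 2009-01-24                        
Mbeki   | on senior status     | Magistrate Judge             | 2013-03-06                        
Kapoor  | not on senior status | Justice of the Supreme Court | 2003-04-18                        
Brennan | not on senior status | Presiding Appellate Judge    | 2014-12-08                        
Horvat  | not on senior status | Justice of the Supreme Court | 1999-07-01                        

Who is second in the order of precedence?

By office: Horvat and Kapoor (Justice of the Supreme Court); then Brennan (Presiding Appellate Judge); then Osei (Appellate Judge); then Mbeki (Magistrate Judge).
Horvat and Kapoor are each not on senior status, so the next rule applies.
Among Horvat and Kapoor, by date of first judicial appointment (earlier first): Horvat (1999-07-01) before Kapoor (2003-04-18).
Order: Horvat, Kapoor, Brennan, Osei, Mbeki.

Kapoor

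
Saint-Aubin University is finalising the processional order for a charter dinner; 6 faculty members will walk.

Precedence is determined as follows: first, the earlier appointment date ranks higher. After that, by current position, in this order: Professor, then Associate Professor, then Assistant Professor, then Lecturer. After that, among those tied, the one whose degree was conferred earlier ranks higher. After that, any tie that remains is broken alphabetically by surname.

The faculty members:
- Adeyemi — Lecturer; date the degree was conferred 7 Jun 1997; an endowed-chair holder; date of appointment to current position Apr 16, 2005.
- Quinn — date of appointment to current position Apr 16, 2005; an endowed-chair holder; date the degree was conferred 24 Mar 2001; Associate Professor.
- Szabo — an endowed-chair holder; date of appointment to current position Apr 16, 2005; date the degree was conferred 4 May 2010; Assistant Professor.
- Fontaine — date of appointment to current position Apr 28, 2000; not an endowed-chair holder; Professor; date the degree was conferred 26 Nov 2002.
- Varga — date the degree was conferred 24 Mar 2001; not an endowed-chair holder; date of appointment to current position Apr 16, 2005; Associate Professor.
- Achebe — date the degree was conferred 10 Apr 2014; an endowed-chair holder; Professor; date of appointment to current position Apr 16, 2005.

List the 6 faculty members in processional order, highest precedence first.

By date of appointment to current position (earlier first): Fontaine (Apr 28, 2000); then Achebe, Quinn, Varga, Szabo and Adeyemi (each Apr 16, 2005).
Among Achebe, Quinn, Varga, Szabo and Adeyemi, by current position: Achebe (Professor) before Quinn and Varga (Associate Professor) before Szabo (Assistant Professor) before Adeyemi (Lecturer).
Quinn and Varga both have date the degree was conferred 24 Mar 2001, so the next rule applies.
Among Quinn and Varga, alphabetically by surname: Quinn before Varga.
Full order: Fontaine, Achebe, Quinn, Varga, Szabo, Adeyemi.

Fontaine, Achebe, Quinn, Varga, Szabo, Adeyemi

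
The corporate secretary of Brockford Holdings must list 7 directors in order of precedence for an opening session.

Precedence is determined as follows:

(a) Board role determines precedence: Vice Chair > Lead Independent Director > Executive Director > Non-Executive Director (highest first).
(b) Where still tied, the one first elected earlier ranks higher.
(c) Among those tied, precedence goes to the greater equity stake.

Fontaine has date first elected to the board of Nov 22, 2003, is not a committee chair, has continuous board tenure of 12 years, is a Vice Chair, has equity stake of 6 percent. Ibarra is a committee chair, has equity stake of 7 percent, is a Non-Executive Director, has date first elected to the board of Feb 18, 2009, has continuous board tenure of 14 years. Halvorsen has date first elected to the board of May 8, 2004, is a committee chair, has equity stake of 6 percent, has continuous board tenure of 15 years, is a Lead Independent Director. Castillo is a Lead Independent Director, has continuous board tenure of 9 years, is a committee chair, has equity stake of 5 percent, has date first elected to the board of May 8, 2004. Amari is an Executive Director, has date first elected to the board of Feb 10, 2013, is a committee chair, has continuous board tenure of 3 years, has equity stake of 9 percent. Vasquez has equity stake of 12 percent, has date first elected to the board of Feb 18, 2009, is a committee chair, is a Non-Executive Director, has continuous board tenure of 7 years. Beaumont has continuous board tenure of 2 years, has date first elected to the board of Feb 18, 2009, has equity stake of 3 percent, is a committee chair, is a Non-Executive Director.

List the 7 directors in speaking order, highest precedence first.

Fontaine, Halvorsen, Castillo, Amari, Vasquez, Ibarra, Beaumont

By board role: Fontaine (Vice Chair); then Halvorsen and Castillo (Lead Independent Director); then Amari (Executive Director); then Vasquez, Ibarra and Beaumont (Non-Executive Director).
Halvorsen and Castillo both have date first elected to the board May 8, 2004, so the next rule applies.
Among Halvorsen and Castillo, by equity stake (higher first): Halvorsen (6 percent) before Castillo (5 percent).
Vasquez, Ibarra and Beaumont all have date first elected to the board Feb 18, 2009, so the next rule applies.
Among Vasquez, Ibarra and Beaumont, by equity stake (higher first): Vasquez (12 percent) before Ibarra (7 percent) before Beaumont (3 percent).
Full order: Fontaine, Halvorsen, Castillo, Amari, Vasquez, Ibarra, Beaumont.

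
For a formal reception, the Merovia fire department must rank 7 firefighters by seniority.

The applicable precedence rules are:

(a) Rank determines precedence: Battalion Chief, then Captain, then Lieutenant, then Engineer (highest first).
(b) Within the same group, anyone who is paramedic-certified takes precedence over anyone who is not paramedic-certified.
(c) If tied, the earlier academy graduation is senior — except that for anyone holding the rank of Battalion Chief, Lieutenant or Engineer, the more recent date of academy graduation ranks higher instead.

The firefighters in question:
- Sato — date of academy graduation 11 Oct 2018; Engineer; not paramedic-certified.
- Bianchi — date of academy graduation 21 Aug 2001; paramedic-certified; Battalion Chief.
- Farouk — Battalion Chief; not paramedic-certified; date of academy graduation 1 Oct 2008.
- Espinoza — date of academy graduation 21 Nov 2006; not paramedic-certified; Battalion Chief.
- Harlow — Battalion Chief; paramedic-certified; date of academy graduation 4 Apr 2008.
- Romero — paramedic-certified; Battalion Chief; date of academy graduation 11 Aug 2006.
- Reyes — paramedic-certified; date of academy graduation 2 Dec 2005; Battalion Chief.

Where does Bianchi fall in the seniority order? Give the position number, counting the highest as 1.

By rank: Harlow, Romero, Reyes, Bianchi, Farouk and Espinoza (Battalion Chief); then Sato (Engineer).
Among Harlow, Romero, Reyes, Bianchi, Farouk and Espinoza, paramedic-certified before not paramedic-certified: Harlow, Romero, Reyes and Bianchi (paramedic-certified) before Farouk and Espinoza (not paramedic-certified).
Among Harlow, Romero, Reyes and Bianchi, by date of academy graduation (later first) (reversed rule for this group): Harlow (4 Apr 2008) before Romero (11 Aug 2006) before Reyes (2 Dec 2005) before Bianchi (21 Aug 2001).
Among Farouk and Espinoza, by date of academy graduation (later first) (reversed rule for this group): Farouk (1 Oct 2008) before Espinoza (21 Nov 2006).
Order: Harlow, Romero, Reyes, Bianchi, Farouk, Espinoza, Sato. So position 4.

4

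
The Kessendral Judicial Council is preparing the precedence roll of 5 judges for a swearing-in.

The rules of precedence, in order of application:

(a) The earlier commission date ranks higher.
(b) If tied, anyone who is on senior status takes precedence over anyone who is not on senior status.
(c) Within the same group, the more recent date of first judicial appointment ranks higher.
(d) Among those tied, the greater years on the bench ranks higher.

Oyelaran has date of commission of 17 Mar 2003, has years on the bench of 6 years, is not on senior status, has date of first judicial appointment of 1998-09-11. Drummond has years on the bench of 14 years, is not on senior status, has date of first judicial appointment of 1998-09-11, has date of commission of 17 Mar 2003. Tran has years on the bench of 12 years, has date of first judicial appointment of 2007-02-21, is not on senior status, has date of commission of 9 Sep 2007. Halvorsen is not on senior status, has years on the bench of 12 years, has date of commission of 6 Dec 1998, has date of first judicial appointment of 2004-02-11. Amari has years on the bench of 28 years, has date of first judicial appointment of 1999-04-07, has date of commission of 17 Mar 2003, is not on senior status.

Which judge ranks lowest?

Tran

By date of commission (earlier first): Halvorsen (6 Dec 1998); then Amari, Drummond and Oyelaran (each 17 Mar 2003); then Tran (9 Sep 2007).
Amari, Drummond and Oyelaran are each not on senior status, so the next rule applies.
Among Amari, Drummond and Oyelaran, by date of first judicial appointment (later first): Amari (1999-04-07) before Drummond and Oyelaran (1998-09-11).
Among Drummond and Oyelaran, by years on the bench (higher first): Drummond (14 years) before Oyelaran (6 years).
Order: Halvorsen, Amari, Drummond, Oyelaran, Tran.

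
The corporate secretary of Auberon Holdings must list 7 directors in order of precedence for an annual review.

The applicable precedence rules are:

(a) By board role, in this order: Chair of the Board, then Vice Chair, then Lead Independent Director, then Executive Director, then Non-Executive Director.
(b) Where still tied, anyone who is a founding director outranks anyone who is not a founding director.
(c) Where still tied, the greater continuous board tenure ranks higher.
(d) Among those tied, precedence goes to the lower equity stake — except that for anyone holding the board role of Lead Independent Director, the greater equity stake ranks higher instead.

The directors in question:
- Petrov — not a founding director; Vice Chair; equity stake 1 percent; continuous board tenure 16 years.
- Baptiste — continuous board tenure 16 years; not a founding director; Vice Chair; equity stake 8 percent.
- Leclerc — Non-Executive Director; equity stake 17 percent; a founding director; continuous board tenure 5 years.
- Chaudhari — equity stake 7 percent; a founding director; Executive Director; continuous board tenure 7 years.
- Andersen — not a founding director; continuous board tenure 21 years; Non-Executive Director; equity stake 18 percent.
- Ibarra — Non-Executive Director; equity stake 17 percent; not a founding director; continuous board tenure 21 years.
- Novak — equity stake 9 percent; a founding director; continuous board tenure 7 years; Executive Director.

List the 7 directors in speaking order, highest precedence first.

Petrov, Baptiste, Chaudhari, Novak, Leclerc, Ibarra, Andersen

By board role: Petrov and Baptiste (Vice Chair); then Chaudhari and Novak (Executive Director); then Leclerc, Ibarra and Andersen (Non-Executive Director).
Petrov and Baptiste are each not a founding director, so the next rule applies.
Petrov and Baptiste both have continuous board tenure 16 years, so the next rule applies.
Among Petrov and Baptiste, by equity stake (lower first): Petrov (1 percent) before Baptiste (8 percent).
Chaudhari and Novak are each a founding director, so the next rule applies.
Chaudhari and Novak both have continuous board tenure 7 years, so the next rule applies.
Among Chaudhari and Novak, by equity stake (lower first): Chaudhari (7 percent) before Novak (9 percent).
Among Leclerc, Ibarra and Andersen, a founding director before not a founding director: Leclerc (a founding director) before Ibarra and Andersen (not a founding director).
Ibarra and Andersen both have continuous board tenure 21 years, so the next rule applies.
Among Ibarra and Andersen, by equity stake (lower first): Ibarra (17 percent) before Andersen (18 percent).
Full order: Petrov, Baptiste, Chaudhari, Novak, Leclerc, Ibarra, Andersen.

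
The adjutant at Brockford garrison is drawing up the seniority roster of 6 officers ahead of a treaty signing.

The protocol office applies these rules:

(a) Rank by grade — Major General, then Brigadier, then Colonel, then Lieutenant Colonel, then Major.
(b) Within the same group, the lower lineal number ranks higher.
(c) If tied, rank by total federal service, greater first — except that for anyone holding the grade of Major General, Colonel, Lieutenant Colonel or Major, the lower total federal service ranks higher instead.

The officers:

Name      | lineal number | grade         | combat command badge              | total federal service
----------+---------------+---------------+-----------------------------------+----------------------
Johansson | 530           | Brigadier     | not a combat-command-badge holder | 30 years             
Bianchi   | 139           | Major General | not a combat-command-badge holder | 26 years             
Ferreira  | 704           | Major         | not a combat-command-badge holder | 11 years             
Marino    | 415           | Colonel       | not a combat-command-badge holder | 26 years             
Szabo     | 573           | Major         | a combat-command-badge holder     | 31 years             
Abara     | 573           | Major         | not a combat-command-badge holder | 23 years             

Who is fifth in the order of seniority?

Szabo

By grade: Bianchi (Major General); then Johansson (Brigadier); then Marino (Colonel); then Abara, Szabo and Ferreira (Major).
Among Abara, Szabo and Ferreira, by lineal number (lower first): Abara and Szabo (573) before Ferreira (704).
Among Abara and Szabo, by total federal service (lower first) (reversed rule for this group): Abara (23 years) before Szabo (31 years).
Order: Bianchi, Johansson, Marino, Abara, Szabo, Ferreira.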